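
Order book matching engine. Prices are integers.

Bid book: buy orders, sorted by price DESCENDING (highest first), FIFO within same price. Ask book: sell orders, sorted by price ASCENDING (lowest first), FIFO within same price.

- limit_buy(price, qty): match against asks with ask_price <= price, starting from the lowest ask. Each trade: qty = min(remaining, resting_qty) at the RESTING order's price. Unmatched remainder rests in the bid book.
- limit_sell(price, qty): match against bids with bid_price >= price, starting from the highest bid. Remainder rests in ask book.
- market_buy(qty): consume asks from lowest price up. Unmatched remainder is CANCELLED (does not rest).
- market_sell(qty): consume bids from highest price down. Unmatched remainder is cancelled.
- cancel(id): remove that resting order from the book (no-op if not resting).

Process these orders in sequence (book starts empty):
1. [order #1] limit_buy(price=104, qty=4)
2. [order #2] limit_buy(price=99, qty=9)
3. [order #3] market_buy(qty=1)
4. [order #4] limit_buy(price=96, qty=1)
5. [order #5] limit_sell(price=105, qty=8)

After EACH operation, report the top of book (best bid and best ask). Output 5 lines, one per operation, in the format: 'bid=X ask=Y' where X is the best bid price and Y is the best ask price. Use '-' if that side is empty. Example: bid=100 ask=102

Answer: bid=104 ask=-
bid=104 ask=-
bid=104 ask=-
bid=104 ask=-
bid=104 ask=105

Derivation:
After op 1 [order #1] limit_buy(price=104, qty=4): fills=none; bids=[#1:4@104] asks=[-]
After op 2 [order #2] limit_buy(price=99, qty=9): fills=none; bids=[#1:4@104 #2:9@99] asks=[-]
After op 3 [order #3] market_buy(qty=1): fills=none; bids=[#1:4@104 #2:9@99] asks=[-]
After op 4 [order #4] limit_buy(price=96, qty=1): fills=none; bids=[#1:4@104 #2:9@99 #4:1@96] asks=[-]
After op 5 [order #5] limit_sell(price=105, qty=8): fills=none; bids=[#1:4@104 #2:9@99 #4:1@96] asks=[#5:8@105]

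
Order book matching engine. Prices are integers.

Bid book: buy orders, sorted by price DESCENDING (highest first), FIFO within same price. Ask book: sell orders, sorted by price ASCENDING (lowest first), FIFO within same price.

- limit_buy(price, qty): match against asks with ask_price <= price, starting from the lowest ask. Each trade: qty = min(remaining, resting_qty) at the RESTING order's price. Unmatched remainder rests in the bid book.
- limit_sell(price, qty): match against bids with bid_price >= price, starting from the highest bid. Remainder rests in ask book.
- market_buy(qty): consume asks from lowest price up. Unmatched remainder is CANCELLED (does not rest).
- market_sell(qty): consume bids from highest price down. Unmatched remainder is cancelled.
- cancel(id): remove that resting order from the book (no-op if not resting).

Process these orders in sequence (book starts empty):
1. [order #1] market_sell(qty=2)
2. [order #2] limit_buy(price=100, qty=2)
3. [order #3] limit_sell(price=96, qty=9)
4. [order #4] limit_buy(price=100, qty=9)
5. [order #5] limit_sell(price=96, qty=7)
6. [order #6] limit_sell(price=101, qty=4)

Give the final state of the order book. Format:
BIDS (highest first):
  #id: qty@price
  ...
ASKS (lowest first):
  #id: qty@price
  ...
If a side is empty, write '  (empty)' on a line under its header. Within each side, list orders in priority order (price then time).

After op 1 [order #1] market_sell(qty=2): fills=none; bids=[-] asks=[-]
After op 2 [order #2] limit_buy(price=100, qty=2): fills=none; bids=[#2:2@100] asks=[-]
After op 3 [order #3] limit_sell(price=96, qty=9): fills=#2x#3:2@100; bids=[-] asks=[#3:7@96]
After op 4 [order #4] limit_buy(price=100, qty=9): fills=#4x#3:7@96; bids=[#4:2@100] asks=[-]
After op 5 [order #5] limit_sell(price=96, qty=7): fills=#4x#5:2@100; bids=[-] asks=[#5:5@96]
After op 6 [order #6] limit_sell(price=101, qty=4): fills=none; bids=[-] asks=[#5:5@96 #6:4@101]

Answer: BIDS (highest first):
  (empty)
ASKS (lowest first):
  #5: 5@96
  #6: 4@101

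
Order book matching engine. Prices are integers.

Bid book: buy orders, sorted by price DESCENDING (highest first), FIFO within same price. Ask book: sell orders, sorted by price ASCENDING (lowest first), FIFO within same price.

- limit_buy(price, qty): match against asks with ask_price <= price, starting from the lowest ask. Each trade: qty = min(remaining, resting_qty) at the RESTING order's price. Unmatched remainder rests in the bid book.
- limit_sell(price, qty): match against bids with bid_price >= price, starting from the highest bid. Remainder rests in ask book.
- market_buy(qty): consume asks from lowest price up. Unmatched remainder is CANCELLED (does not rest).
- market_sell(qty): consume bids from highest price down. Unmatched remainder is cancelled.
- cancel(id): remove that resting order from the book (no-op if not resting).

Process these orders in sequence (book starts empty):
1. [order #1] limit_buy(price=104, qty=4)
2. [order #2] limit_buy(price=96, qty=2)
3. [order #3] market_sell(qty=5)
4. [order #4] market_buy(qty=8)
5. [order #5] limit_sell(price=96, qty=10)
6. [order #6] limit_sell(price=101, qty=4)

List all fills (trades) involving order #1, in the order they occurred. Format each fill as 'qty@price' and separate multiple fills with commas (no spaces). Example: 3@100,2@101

Answer: 4@104

Derivation:
After op 1 [order #1] limit_buy(price=104, qty=4): fills=none; bids=[#1:4@104] asks=[-]
After op 2 [order #2] limit_buy(price=96, qty=2): fills=none; bids=[#1:4@104 #2:2@96] asks=[-]
After op 3 [order #3] market_sell(qty=5): fills=#1x#3:4@104 #2x#3:1@96; bids=[#2:1@96] asks=[-]
After op 4 [order #4] market_buy(qty=8): fills=none; bids=[#2:1@96] asks=[-]
After op 5 [order #5] limit_sell(price=96, qty=10): fills=#2x#5:1@96; bids=[-] asks=[#5:9@96]
After op 6 [order #6] limit_sell(price=101, qty=4): fills=none; bids=[-] asks=[#5:9@96 #6:4@101]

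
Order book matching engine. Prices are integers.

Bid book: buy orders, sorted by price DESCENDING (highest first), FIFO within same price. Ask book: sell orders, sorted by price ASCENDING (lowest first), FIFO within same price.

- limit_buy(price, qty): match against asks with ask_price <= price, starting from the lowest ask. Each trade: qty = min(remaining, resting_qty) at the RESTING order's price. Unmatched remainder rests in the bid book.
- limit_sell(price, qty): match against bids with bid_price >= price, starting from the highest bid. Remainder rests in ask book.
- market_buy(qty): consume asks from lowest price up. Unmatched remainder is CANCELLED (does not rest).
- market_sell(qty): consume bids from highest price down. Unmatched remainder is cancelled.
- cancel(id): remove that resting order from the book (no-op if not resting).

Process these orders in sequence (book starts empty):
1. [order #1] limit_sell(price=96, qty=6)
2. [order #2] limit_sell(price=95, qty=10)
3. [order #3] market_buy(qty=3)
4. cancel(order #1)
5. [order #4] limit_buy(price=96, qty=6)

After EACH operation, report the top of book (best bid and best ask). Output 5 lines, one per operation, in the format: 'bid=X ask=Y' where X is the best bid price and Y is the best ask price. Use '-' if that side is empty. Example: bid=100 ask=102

After op 1 [order #1] limit_sell(price=96, qty=6): fills=none; bids=[-] asks=[#1:6@96]
After op 2 [order #2] limit_sell(price=95, qty=10): fills=none; bids=[-] asks=[#2:10@95 #1:6@96]
After op 3 [order #3] market_buy(qty=3): fills=#3x#2:3@95; bids=[-] asks=[#2:7@95 #1:6@96]
After op 4 cancel(order #1): fills=none; bids=[-] asks=[#2:7@95]
After op 5 [order #4] limit_buy(price=96, qty=6): fills=#4x#2:6@95; bids=[-] asks=[#2:1@95]

Answer: bid=- ask=96
bid=- ask=95
bid=- ask=95
bid=- ask=95
bid=- ask=95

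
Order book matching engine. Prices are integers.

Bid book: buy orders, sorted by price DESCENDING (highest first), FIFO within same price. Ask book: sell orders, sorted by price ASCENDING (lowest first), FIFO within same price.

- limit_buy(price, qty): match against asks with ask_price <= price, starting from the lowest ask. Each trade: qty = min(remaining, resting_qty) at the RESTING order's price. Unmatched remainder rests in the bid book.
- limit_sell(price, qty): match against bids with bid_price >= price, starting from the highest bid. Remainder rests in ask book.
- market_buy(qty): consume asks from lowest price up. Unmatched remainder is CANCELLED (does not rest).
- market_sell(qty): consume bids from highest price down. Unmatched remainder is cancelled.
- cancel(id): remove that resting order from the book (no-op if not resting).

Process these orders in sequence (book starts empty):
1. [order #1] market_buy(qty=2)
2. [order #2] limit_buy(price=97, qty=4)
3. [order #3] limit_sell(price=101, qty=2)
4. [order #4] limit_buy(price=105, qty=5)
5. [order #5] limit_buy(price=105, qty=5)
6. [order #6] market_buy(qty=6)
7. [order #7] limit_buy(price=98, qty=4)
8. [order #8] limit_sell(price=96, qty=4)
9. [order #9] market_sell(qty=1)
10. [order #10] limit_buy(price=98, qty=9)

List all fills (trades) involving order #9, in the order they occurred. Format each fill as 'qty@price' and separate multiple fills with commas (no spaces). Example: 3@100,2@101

After op 1 [order #1] market_buy(qty=2): fills=none; bids=[-] asks=[-]
After op 2 [order #2] limit_buy(price=97, qty=4): fills=none; bids=[#2:4@97] asks=[-]
After op 3 [order #3] limit_sell(price=101, qty=2): fills=none; bids=[#2:4@97] asks=[#3:2@101]
After op 4 [order #4] limit_buy(price=105, qty=5): fills=#4x#3:2@101; bids=[#4:3@105 #2:4@97] asks=[-]
After op 5 [order #5] limit_buy(price=105, qty=5): fills=none; bids=[#4:3@105 #5:5@105 #2:4@97] asks=[-]
After op 6 [order #6] market_buy(qty=6): fills=none; bids=[#4:3@105 #5:5@105 #2:4@97] asks=[-]
After op 7 [order #7] limit_buy(price=98, qty=4): fills=none; bids=[#4:3@105 #5:5@105 #7:4@98 #2:4@97] asks=[-]
After op 8 [order #8] limit_sell(price=96, qty=4): fills=#4x#8:3@105 #5x#8:1@105; bids=[#5:4@105 #7:4@98 #2:4@97] asks=[-]
After op 9 [order #9] market_sell(qty=1): fills=#5x#9:1@105; bids=[#5:3@105 #7:4@98 #2:4@97] asks=[-]
After op 10 [order #10] limit_buy(price=98, qty=9): fills=none; bids=[#5:3@105 #7:4@98 #10:9@98 #2:4@97] asks=[-]

Answer: 1@105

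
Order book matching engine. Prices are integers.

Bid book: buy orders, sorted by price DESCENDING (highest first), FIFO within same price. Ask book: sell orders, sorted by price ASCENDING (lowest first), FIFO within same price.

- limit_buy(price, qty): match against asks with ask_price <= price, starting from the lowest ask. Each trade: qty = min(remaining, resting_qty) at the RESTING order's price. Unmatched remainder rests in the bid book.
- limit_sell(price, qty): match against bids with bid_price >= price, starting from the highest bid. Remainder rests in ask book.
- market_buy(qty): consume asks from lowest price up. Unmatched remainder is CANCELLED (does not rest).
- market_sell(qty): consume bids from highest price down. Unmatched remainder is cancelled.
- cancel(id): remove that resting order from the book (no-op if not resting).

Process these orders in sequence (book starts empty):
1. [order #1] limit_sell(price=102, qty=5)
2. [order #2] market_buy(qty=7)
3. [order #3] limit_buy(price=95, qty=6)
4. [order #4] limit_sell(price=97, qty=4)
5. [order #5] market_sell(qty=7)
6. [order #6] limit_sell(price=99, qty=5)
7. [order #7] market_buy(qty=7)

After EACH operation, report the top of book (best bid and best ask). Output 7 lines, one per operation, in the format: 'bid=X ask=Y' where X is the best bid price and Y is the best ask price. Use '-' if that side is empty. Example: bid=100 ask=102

After op 1 [order #1] limit_sell(price=102, qty=5): fills=none; bids=[-] asks=[#1:5@102]
After op 2 [order #2] market_buy(qty=7): fills=#2x#1:5@102; bids=[-] asks=[-]
After op 3 [order #3] limit_buy(price=95, qty=6): fills=none; bids=[#3:6@95] asks=[-]
After op 4 [order #4] limit_sell(price=97, qty=4): fills=none; bids=[#3:6@95] asks=[#4:4@97]
After op 5 [order #5] market_sell(qty=7): fills=#3x#5:6@95; bids=[-] asks=[#4:4@97]
After op 6 [order #6] limit_sell(price=99, qty=5): fills=none; bids=[-] asks=[#4:4@97 #6:5@99]
After op 7 [order #7] market_buy(qty=7): fills=#7x#4:4@97 #7x#6:3@99; bids=[-] asks=[#6:2@99]

Answer: bid=- ask=102
bid=- ask=-
bid=95 ask=-
bid=95 ask=97
bid=- ask=97
bid=- ask=97
bid=- ask=99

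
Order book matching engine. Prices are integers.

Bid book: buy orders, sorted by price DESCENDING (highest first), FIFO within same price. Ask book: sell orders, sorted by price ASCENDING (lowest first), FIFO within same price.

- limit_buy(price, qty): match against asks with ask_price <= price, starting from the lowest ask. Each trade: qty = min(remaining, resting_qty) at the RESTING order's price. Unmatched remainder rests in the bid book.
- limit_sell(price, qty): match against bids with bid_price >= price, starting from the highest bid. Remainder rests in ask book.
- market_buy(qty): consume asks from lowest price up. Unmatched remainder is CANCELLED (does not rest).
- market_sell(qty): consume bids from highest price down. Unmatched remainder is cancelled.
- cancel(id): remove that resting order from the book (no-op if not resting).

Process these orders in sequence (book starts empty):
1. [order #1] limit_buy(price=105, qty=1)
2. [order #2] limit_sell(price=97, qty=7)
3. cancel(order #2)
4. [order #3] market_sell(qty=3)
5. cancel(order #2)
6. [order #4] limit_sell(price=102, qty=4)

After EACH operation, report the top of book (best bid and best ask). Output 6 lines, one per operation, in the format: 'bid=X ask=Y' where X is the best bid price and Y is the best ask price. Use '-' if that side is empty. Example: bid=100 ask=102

After op 1 [order #1] limit_buy(price=105, qty=1): fills=none; bids=[#1:1@105] asks=[-]
After op 2 [order #2] limit_sell(price=97, qty=7): fills=#1x#2:1@105; bids=[-] asks=[#2:6@97]
After op 3 cancel(order #2): fills=none; bids=[-] asks=[-]
After op 4 [order #3] market_sell(qty=3): fills=none; bids=[-] asks=[-]
After op 5 cancel(order #2): fills=none; bids=[-] asks=[-]
After op 6 [order #4] limit_sell(price=102, qty=4): fills=none; bids=[-] asks=[#4:4@102]

Answer: bid=105 ask=-
bid=- ask=97
bid=- ask=-
bid=- ask=-
bid=- ask=-
bid=- ask=102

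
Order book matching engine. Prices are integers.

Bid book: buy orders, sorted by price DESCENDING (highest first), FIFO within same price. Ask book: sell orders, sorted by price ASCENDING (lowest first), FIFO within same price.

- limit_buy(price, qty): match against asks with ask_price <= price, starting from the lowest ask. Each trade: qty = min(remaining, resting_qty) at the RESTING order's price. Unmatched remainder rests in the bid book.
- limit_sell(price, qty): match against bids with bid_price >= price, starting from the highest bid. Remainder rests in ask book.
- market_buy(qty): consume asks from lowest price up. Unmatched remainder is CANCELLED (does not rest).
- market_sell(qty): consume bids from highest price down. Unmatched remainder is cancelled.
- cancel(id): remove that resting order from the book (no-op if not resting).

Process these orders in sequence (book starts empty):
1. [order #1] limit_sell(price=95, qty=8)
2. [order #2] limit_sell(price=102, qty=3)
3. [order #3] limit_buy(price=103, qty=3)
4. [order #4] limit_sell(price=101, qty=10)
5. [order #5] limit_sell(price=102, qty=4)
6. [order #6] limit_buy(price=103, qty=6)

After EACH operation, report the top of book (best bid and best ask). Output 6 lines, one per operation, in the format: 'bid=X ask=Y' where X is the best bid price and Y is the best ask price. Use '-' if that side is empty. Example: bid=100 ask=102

Answer: bid=- ask=95
bid=- ask=95
bid=- ask=95
bid=- ask=95
bid=- ask=95
bid=- ask=101

Derivation:
After op 1 [order #1] limit_sell(price=95, qty=8): fills=none; bids=[-] asks=[#1:8@95]
After op 2 [order #2] limit_sell(price=102, qty=3): fills=none; bids=[-] asks=[#1:8@95 #2:3@102]
After op 3 [order #3] limit_buy(price=103, qty=3): fills=#3x#1:3@95; bids=[-] asks=[#1:5@95 #2:3@102]
After op 4 [order #4] limit_sell(price=101, qty=10): fills=none; bids=[-] asks=[#1:5@95 #4:10@101 #2:3@102]
After op 5 [order #5] limit_sell(price=102, qty=4): fills=none; bids=[-] asks=[#1:5@95 #4:10@101 #2:3@102 #5:4@102]
After op 6 [order #6] limit_buy(price=103, qty=6): fills=#6x#1:5@95 #6x#4:1@101; bids=[-] asks=[#4:9@101 #2:3@102 #5:4@102]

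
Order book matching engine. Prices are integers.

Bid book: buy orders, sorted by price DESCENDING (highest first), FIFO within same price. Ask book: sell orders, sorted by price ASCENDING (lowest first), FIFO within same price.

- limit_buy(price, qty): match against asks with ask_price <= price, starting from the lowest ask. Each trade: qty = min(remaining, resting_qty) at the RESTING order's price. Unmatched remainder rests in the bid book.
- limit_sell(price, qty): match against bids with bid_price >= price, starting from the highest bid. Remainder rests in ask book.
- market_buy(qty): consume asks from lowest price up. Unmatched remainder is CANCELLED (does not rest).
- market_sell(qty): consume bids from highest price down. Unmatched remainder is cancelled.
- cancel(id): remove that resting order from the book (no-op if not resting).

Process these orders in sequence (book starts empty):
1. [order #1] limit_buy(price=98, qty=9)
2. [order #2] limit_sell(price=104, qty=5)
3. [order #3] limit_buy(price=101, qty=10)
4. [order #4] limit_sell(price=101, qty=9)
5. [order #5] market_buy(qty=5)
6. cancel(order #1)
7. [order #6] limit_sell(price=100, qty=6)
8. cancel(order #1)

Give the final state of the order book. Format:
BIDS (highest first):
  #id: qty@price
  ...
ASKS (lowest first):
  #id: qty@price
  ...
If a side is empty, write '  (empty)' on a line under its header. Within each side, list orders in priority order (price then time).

Answer: BIDS (highest first):
  (empty)
ASKS (lowest first):
  #6: 5@100

Derivation:
After op 1 [order #1] limit_buy(price=98, qty=9): fills=none; bids=[#1:9@98] asks=[-]
After op 2 [order #2] limit_sell(price=104, qty=5): fills=none; bids=[#1:9@98] asks=[#2:5@104]
After op 3 [order #3] limit_buy(price=101, qty=10): fills=none; bids=[#3:10@101 #1:9@98] asks=[#2:5@104]
After op 4 [order #4] limit_sell(price=101, qty=9): fills=#3x#4:9@101; bids=[#3:1@101 #1:9@98] asks=[#2:5@104]
After op 5 [order #5] market_buy(qty=5): fills=#5x#2:5@104; bids=[#3:1@101 #1:9@98] asks=[-]
After op 6 cancel(order #1): fills=none; bids=[#3:1@101] asks=[-]
After op 7 [order #6] limit_sell(price=100, qty=6): fills=#3x#6:1@101; bids=[-] asks=[#6:5@100]
After op 8 cancel(order #1): fills=none; bids=[-] asks=[#6:5@100]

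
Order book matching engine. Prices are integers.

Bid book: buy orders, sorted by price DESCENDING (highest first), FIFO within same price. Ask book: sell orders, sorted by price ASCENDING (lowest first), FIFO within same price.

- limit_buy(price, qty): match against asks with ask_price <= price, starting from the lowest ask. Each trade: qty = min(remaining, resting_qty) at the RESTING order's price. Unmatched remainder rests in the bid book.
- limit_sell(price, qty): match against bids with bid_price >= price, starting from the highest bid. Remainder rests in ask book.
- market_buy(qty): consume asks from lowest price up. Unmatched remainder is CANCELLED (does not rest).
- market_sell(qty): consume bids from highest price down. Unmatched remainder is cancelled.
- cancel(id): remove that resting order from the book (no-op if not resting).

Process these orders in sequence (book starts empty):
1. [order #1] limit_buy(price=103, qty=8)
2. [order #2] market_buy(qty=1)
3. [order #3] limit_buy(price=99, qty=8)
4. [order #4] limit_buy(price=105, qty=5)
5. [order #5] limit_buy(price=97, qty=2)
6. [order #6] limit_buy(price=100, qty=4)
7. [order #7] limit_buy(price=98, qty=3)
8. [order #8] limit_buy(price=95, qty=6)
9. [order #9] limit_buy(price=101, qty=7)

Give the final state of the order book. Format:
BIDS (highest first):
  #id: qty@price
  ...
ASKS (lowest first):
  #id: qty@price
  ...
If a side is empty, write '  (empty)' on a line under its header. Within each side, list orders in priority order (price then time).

After op 1 [order #1] limit_buy(price=103, qty=8): fills=none; bids=[#1:8@103] asks=[-]
After op 2 [order #2] market_buy(qty=1): fills=none; bids=[#1:8@103] asks=[-]
After op 3 [order #3] limit_buy(price=99, qty=8): fills=none; bids=[#1:8@103 #3:8@99] asks=[-]
After op 4 [order #4] limit_buy(price=105, qty=5): fills=none; bids=[#4:5@105 #1:8@103 #3:8@99] asks=[-]
After op 5 [order #5] limit_buy(price=97, qty=2): fills=none; bids=[#4:5@105 #1:8@103 #3:8@99 #5:2@97] asks=[-]
After op 6 [order #6] limit_buy(price=100, qty=4): fills=none; bids=[#4:5@105 #1:8@103 #6:4@100 #3:8@99 #5:2@97] asks=[-]
After op 7 [order #7] limit_buy(price=98, qty=3): fills=none; bids=[#4:5@105 #1:8@103 #6:4@100 #3:8@99 #7:3@98 #5:2@97] asks=[-]
After op 8 [order #8] limit_buy(price=95, qty=6): fills=none; bids=[#4:5@105 #1:8@103 #6:4@100 #3:8@99 #7:3@98 #5:2@97 #8:6@95] asks=[-]
After op 9 [order #9] limit_buy(price=101, qty=7): fills=none; bids=[#4:5@105 #1:8@103 #9:7@101 #6:4@100 #3:8@99 #7:3@98 #5:2@97 #8:6@95] asks=[-]

Answer: BIDS (highest first):
  #4: 5@105
  #1: 8@103
  #9: 7@101
  #6: 4@100
  #3: 8@99
  #7: 3@98
  #5: 2@97
  #8: 6@95
ASKS (lowest first):
  (empty)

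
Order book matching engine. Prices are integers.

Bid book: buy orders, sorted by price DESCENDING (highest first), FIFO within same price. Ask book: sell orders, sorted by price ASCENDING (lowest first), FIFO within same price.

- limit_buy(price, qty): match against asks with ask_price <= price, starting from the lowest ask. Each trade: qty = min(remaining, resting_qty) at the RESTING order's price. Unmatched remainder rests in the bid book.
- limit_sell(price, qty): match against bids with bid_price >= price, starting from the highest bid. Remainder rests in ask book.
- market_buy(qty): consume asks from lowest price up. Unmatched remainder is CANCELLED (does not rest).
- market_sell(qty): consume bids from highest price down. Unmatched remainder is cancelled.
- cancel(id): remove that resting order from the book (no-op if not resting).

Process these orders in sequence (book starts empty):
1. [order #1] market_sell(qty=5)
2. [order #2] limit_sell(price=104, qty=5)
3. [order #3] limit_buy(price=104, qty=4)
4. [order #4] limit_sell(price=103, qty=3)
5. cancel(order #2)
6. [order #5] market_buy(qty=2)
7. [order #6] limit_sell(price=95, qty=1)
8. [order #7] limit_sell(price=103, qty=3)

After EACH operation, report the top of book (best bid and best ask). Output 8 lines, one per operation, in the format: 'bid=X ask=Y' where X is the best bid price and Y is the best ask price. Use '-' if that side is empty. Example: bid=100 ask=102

Answer: bid=- ask=-
bid=- ask=104
bid=- ask=104
bid=- ask=103
bid=- ask=103
bid=- ask=103
bid=- ask=95
bid=- ask=95

Derivation:
After op 1 [order #1] market_sell(qty=5): fills=none; bids=[-] asks=[-]
After op 2 [order #2] limit_sell(price=104, qty=5): fills=none; bids=[-] asks=[#2:5@104]
After op 3 [order #3] limit_buy(price=104, qty=4): fills=#3x#2:4@104; bids=[-] asks=[#2:1@104]
After op 4 [order #4] limit_sell(price=103, qty=3): fills=none; bids=[-] asks=[#4:3@103 #2:1@104]
After op 5 cancel(order #2): fills=none; bids=[-] asks=[#4:3@103]
After op 6 [order #5] market_buy(qty=2): fills=#5x#4:2@103; bids=[-] asks=[#4:1@103]
After op 7 [order #6] limit_sell(price=95, qty=1): fills=none; bids=[-] asks=[#6:1@95 #4:1@103]
After op 8 [order #7] limit_sell(price=103, qty=3): fills=none; bids=[-] asks=[#6:1@95 #4:1@103 #7:3@103]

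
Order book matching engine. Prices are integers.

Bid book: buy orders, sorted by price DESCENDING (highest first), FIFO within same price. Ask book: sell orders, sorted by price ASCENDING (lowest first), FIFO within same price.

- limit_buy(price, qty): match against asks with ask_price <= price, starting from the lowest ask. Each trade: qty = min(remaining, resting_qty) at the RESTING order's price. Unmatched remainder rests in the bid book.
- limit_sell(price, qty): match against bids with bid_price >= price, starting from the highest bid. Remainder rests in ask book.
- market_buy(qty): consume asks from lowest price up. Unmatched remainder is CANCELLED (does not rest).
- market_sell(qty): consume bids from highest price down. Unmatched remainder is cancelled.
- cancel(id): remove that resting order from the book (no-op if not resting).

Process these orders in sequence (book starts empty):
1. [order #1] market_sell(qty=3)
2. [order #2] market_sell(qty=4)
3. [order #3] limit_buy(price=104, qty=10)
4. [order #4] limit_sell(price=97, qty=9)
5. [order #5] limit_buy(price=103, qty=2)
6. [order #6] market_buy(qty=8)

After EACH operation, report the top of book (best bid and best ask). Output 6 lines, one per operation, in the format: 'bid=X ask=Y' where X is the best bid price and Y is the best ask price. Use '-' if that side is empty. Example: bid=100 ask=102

Answer: bid=- ask=-
bid=- ask=-
bid=104 ask=-
bid=104 ask=-
bid=104 ask=-
bid=104 ask=-

Derivation:
After op 1 [order #1] market_sell(qty=3): fills=none; bids=[-] asks=[-]
After op 2 [order #2] market_sell(qty=4): fills=none; bids=[-] asks=[-]
After op 3 [order #3] limit_buy(price=104, qty=10): fills=none; bids=[#3:10@104] asks=[-]
After op 4 [order #4] limit_sell(price=97, qty=9): fills=#3x#4:9@104; bids=[#3:1@104] asks=[-]
After op 5 [order #5] limit_buy(price=103, qty=2): fills=none; bids=[#3:1@104 #5:2@103] asks=[-]
After op 6 [order #6] market_buy(qty=8): fills=none; bids=[#3:1@104 #5:2@103] asks=[-]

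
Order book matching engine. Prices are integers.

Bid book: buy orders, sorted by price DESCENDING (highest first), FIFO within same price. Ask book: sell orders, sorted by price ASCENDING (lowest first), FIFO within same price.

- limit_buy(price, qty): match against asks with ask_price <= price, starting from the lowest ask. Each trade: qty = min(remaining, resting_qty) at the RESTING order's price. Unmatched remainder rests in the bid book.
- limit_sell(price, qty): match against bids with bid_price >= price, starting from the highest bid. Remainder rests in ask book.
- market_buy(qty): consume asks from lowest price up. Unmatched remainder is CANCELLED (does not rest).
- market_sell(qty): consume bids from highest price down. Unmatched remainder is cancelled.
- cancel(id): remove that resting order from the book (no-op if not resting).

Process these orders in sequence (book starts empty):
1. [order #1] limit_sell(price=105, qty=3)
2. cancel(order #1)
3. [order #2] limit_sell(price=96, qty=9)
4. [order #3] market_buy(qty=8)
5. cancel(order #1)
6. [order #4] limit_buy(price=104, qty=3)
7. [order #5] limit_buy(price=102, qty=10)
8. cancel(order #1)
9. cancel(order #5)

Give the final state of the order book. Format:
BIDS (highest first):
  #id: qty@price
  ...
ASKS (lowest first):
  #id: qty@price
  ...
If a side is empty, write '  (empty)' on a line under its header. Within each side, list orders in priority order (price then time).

After op 1 [order #1] limit_sell(price=105, qty=3): fills=none; bids=[-] asks=[#1:3@105]
After op 2 cancel(order #1): fills=none; bids=[-] asks=[-]
After op 3 [order #2] limit_sell(price=96, qty=9): fills=none; bids=[-] asks=[#2:9@96]
After op 4 [order #3] market_buy(qty=8): fills=#3x#2:8@96; bids=[-] asks=[#2:1@96]
After op 5 cancel(order #1): fills=none; bids=[-] asks=[#2:1@96]
After op 6 [order #4] limit_buy(price=104, qty=3): fills=#4x#2:1@96; bids=[#4:2@104] asks=[-]
After op 7 [order #5] limit_buy(price=102, qty=10): fills=none; bids=[#4:2@104 #5:10@102] asks=[-]
After op 8 cancel(order #1): fills=none; bids=[#4:2@104 #5:10@102] asks=[-]
After op 9 cancel(order #5): fills=none; bids=[#4:2@104] asks=[-]

Answer: BIDS (highest first):
  #4: 2@104
ASKS (lowest first):
  (empty)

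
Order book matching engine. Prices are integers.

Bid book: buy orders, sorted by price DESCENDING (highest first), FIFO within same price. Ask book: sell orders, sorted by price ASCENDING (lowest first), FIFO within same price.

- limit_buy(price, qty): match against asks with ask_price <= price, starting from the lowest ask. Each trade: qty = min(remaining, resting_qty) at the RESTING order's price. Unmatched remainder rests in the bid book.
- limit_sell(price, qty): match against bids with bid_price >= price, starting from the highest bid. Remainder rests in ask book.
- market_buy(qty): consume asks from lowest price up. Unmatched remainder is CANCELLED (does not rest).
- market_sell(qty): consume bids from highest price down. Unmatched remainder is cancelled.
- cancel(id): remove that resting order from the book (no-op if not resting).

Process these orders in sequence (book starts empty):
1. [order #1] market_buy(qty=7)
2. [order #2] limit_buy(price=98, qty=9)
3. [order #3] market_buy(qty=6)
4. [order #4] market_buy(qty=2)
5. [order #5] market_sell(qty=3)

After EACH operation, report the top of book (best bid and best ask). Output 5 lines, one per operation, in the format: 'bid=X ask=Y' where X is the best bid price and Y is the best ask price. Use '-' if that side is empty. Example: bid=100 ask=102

Answer: bid=- ask=-
bid=98 ask=-
bid=98 ask=-
bid=98 ask=-
bid=98 ask=-

Derivation:
After op 1 [order #1] market_buy(qty=7): fills=none; bids=[-] asks=[-]
After op 2 [order #2] limit_buy(price=98, qty=9): fills=none; bids=[#2:9@98] asks=[-]
After op 3 [order #3] market_buy(qty=6): fills=none; bids=[#2:9@98] asks=[-]
After op 4 [order #4] market_buy(qty=2): fills=none; bids=[#2:9@98] asks=[-]
After op 5 [order #5] market_sell(qty=3): fills=#2x#5:3@98; bids=[#2:6@98] asks=[-]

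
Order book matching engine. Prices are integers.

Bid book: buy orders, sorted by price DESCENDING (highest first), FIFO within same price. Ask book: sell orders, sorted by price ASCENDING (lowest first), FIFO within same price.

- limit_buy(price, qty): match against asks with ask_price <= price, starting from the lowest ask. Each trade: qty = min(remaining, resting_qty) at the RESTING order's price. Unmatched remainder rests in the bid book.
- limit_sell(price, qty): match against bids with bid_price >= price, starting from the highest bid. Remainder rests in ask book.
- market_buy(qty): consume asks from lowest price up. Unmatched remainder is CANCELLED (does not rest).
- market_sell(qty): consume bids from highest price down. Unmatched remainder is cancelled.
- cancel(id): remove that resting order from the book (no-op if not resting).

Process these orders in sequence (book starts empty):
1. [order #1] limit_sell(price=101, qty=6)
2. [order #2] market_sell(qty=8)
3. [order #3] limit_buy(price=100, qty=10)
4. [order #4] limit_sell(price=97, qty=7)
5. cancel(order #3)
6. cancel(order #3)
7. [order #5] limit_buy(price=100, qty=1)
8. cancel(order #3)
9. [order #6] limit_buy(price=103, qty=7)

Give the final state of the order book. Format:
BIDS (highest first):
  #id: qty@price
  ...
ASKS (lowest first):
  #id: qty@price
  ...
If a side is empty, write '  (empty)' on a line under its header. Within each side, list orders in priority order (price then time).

After op 1 [order #1] limit_sell(price=101, qty=6): fills=none; bids=[-] asks=[#1:6@101]
After op 2 [order #2] market_sell(qty=8): fills=none; bids=[-] asks=[#1:6@101]
After op 3 [order #3] limit_buy(price=100, qty=10): fills=none; bids=[#3:10@100] asks=[#1:6@101]
After op 4 [order #4] limit_sell(price=97, qty=7): fills=#3x#4:7@100; bids=[#3:3@100] asks=[#1:6@101]
After op 5 cancel(order #3): fills=none; bids=[-] asks=[#1:6@101]
After op 6 cancel(order #3): fills=none; bids=[-] asks=[#1:6@101]
After op 7 [order #5] limit_buy(price=100, qty=1): fills=none; bids=[#5:1@100] asks=[#1:6@101]
After op 8 cancel(order #3): fills=none; bids=[#5:1@100] asks=[#1:6@101]
After op 9 [order #6] limit_buy(price=103, qty=7): fills=#6x#1:6@101; bids=[#6:1@103 #5:1@100] asks=[-]

Answer: BIDS (highest first):
  #6: 1@103
  #5: 1@100
ASKS (lowest first):
  (empty)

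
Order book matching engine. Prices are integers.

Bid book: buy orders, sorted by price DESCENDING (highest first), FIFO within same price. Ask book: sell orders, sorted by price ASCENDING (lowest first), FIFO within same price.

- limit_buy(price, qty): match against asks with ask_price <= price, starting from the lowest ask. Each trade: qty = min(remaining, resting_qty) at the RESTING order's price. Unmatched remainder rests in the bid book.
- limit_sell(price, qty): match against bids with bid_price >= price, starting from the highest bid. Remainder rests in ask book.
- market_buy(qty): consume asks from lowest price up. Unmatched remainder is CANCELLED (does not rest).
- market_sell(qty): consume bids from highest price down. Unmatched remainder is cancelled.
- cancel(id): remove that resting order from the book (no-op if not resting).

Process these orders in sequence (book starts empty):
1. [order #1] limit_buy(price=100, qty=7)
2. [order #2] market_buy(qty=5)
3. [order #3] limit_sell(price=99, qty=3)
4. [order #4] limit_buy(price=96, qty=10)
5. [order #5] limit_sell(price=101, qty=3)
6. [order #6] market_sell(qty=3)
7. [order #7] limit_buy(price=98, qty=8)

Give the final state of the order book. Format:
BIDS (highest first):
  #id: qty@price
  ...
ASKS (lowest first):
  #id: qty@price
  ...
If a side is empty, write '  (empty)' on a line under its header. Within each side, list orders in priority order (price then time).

After op 1 [order #1] limit_buy(price=100, qty=7): fills=none; bids=[#1:7@100] asks=[-]
After op 2 [order #2] market_buy(qty=5): fills=none; bids=[#1:7@100] asks=[-]
After op 3 [order #3] limit_sell(price=99, qty=3): fills=#1x#3:3@100; bids=[#1:4@100] asks=[-]
After op 4 [order #4] limit_buy(price=96, qty=10): fills=none; bids=[#1:4@100 #4:10@96] asks=[-]
After op 5 [order #5] limit_sell(price=101, qty=3): fills=none; bids=[#1:4@100 #4:10@96] asks=[#5:3@101]
After op 6 [order #6] market_sell(qty=3): fills=#1x#6:3@100; bids=[#1:1@100 #4:10@96] asks=[#5:3@101]
After op 7 [order #7] limit_buy(price=98, qty=8): fills=none; bids=[#1:1@100 #7:8@98 #4:10@96] asks=[#5:3@101]

Answer: BIDS (highest first):
  #1: 1@100
  #7: 8@98
  #4: 10@96
ASKS (lowest first):
  #5: 3@101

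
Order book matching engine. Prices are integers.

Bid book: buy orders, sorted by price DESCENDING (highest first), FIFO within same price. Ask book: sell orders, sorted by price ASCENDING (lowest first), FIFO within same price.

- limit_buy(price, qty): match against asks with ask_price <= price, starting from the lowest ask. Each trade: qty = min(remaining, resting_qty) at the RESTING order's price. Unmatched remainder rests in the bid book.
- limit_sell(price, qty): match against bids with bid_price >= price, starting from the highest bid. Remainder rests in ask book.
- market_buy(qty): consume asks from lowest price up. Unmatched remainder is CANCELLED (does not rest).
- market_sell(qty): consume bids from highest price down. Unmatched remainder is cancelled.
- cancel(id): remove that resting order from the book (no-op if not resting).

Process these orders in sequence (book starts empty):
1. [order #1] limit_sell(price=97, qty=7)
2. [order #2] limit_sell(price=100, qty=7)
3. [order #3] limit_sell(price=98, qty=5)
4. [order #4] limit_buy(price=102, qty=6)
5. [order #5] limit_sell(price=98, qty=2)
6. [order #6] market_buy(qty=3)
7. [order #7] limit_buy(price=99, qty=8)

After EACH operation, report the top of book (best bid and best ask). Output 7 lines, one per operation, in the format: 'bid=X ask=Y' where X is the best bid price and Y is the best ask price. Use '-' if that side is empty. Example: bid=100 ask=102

Answer: bid=- ask=97
bid=- ask=97
bid=- ask=97
bid=- ask=97
bid=- ask=97
bid=- ask=98
bid=99 ask=100

Derivation:
After op 1 [order #1] limit_sell(price=97, qty=7): fills=none; bids=[-] asks=[#1:7@97]
After op 2 [order #2] limit_sell(price=100, qty=7): fills=none; bids=[-] asks=[#1:7@97 #2:7@100]
After op 3 [order #3] limit_sell(price=98, qty=5): fills=none; bids=[-] asks=[#1:7@97 #3:5@98 #2:7@100]
After op 4 [order #4] limit_buy(price=102, qty=6): fills=#4x#1:6@97; bids=[-] asks=[#1:1@97 #3:5@98 #2:7@100]
After op 5 [order #5] limit_sell(price=98, qty=2): fills=none; bids=[-] asks=[#1:1@97 #3:5@98 #5:2@98 #2:7@100]
After op 6 [order #6] market_buy(qty=3): fills=#6x#1:1@97 #6x#3:2@98; bids=[-] asks=[#3:3@98 #5:2@98 #2:7@100]
After op 7 [order #7] limit_buy(price=99, qty=8): fills=#7x#3:3@98 #7x#5:2@98; bids=[#7:3@99] asks=[#2:7@100]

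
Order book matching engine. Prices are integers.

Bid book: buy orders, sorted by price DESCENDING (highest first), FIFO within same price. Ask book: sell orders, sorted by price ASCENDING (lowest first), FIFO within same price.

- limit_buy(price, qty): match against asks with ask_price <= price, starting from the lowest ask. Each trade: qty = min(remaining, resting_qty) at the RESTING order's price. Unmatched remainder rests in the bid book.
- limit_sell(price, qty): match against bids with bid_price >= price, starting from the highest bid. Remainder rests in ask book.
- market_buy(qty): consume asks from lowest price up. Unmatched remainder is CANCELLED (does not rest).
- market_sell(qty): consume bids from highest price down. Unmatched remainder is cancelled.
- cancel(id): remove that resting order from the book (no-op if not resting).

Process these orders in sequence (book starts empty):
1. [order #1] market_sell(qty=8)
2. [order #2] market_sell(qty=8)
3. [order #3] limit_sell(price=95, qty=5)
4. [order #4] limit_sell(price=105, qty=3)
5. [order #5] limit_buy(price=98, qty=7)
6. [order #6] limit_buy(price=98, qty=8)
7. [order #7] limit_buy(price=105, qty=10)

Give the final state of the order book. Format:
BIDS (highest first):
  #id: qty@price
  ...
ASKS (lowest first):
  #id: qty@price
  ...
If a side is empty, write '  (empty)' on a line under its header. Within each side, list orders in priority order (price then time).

Answer: BIDS (highest first):
  #7: 7@105
  #5: 2@98
  #6: 8@98
ASKS (lowest first):
  (empty)

Derivation:
After op 1 [order #1] market_sell(qty=8): fills=none; bids=[-] asks=[-]
After op 2 [order #2] market_sell(qty=8): fills=none; bids=[-] asks=[-]
After op 3 [order #3] limit_sell(price=95, qty=5): fills=none; bids=[-] asks=[#3:5@95]
After op 4 [order #4] limit_sell(price=105, qty=3): fills=none; bids=[-] asks=[#3:5@95 #4:3@105]
After op 5 [order #5] limit_buy(price=98, qty=7): fills=#5x#3:5@95; bids=[#5:2@98] asks=[#4:3@105]
After op 6 [order #6] limit_buy(price=98, qty=8): fills=none; bids=[#5:2@98 #6:8@98] asks=[#4:3@105]
After op 7 [order #7] limit_buy(price=105, qty=10): fills=#7x#4:3@105; bids=[#7:7@105 #5:2@98 #6:8@98] asks=[-]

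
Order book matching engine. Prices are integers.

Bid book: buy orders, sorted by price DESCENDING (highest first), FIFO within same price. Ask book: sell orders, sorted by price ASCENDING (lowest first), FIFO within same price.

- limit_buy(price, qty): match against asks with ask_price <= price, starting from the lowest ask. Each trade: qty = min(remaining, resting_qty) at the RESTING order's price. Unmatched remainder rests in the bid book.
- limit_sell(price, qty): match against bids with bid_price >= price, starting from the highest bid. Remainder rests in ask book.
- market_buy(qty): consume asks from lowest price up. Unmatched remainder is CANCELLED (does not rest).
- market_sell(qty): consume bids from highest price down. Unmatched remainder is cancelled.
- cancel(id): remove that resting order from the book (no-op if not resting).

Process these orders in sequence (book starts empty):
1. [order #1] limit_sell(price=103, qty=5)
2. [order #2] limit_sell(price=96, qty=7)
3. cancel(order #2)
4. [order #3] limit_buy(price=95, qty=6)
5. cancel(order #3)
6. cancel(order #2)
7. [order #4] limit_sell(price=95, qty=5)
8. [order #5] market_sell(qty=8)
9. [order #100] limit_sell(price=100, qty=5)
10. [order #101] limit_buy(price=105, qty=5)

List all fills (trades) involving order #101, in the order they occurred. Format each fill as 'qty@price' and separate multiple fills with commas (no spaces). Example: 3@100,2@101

After op 1 [order #1] limit_sell(price=103, qty=5): fills=none; bids=[-] asks=[#1:5@103]
After op 2 [order #2] limit_sell(price=96, qty=7): fills=none; bids=[-] asks=[#2:7@96 #1:5@103]
After op 3 cancel(order #2): fills=none; bids=[-] asks=[#1:5@103]
After op 4 [order #3] limit_buy(price=95, qty=6): fills=none; bids=[#3:6@95] asks=[#1:5@103]
After op 5 cancel(order #3): fills=none; bids=[-] asks=[#1:5@103]
After op 6 cancel(order #2): fills=none; bids=[-] asks=[#1:5@103]
After op 7 [order #4] limit_sell(price=95, qty=5): fills=none; bids=[-] asks=[#4:5@95 #1:5@103]
After op 8 [order #5] market_sell(qty=8): fills=none; bids=[-] asks=[#4:5@95 #1:5@103]
After op 9 [order #100] limit_sell(price=100, qty=5): fills=none; bids=[-] asks=[#4:5@95 #100:5@100 #1:5@103]
After op 10 [order #101] limit_buy(price=105, qty=5): fills=#101x#4:5@95; bids=[-] asks=[#100:5@100 #1:5@103]

Answer: 5@95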